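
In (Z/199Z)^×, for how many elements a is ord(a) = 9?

φ(199) = 199 − 1 = 198 = 2 · 3^2 · 11.
In a cyclic group of order 198, there are φ(d) elements of order d for each divisor d of 198, and zero for non-divisors.
9 = 3^2 divides 198, and φ(9) = 6.

6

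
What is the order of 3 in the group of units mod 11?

By Lagrange's theorem, ord_11(3) divides φ(11) = 11 − 1 = 10 = 2 · 5.
Divisors of 10: 1, 2, 5, 10.
Test each divisor d:
3^1 ≡ 3 (mod 11)
3^2 ≡ 9 (mod 11)
3^5 ≡ 1 (mod 11) ✓
The smallest such exponent is 5, so the order of 3 is 5.

5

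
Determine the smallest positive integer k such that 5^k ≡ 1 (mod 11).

5

By Lagrange's theorem, ord_11(5) divides φ(11) = 11 − 1 = 10 = 2 · 5.
Divisors of 10: 1, 2, 5, 10.
Evaluate successive powers at the divisors of 10:
5^1 ≡ 5
5^2 ≡ 3
5^5 ≡ 1
The smallest such exponent is 5, so the order of 5 is 5.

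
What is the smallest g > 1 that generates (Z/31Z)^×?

3

φ(31) = 31 − 1 = 30 = 2 · 3 · 5.
g is a primitive root iff g^(30/q) ≢ 1 (mod 31) for each prime q ∈ {2, 3, 5}.
g = 2: 2^15 ≡ 1 — hits 1, so not a primitive root.
g = 3: 3^15 ≡ 30; 3^10 ≡ 25; 3^6 ≡ 16 — none is 1, so 3 is a primitive root.
The smallest primitive root modulo 31 is 3.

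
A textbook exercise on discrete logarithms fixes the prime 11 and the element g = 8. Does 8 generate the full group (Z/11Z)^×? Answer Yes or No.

Yes

φ(11) = 11 − 1 = 10 = 2 · 5.
Test 8^(10/q) mod 11 for each prime factor q of 10:
8^5 ≡ 10 (mod 11)  [q = 2: ≢ 1 ✓]
8^2 ≡ 9 (mod 11)  [q = 5: ≢ 1 ✓]
All checks pass, so 8 has order 10 and is a primitive root modulo 11.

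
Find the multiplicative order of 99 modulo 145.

4

By Lagrange's theorem, ord_145(99) divides φ(145) = φ(5·29) = (5−1)·(29−1) = 4·28 = 112 = 2^4 · 7.
Divisors of 112: 1, 2, 4, 7, 8, 14, 16, 28, 56, 112.
Evaluate successive powers at the divisors of 112:
99^1 ≡ 99 (mod 145)
99^2 ≡ 86 (mod 145)
99^4 ≡ 1 (mod 145) ✓
So ord_145(99) = 4.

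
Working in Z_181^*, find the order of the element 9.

By Lagrange's theorem, ord_181(9) divides φ(181) = 181 − 1 = 180 = 2^2 · 3^2 · 5.
Divisors of 180: 1, 2, 3, 4, 5, 6, 9, 10, 12, 15, 18, 20, 30, 36, 45, 60, 90, 180.
Check 9^d mod 181 for each divisor in increasing order:
9^1 ≡ 9
9^2 ≡ 81
9^3 ≡ 5
9^4 ≡ 45
9^5 ≡ 43
9^6 ≡ 25
9^9 ≡ 125
9^10 ≡ 39
9^12 ≡ 82
9^15 ≡ 48
9^18 ≡ 59
9^20 ≡ 73
9^30 ≡ 132
9^36 ≡ 42
9^45 ≡ 1
Hence ord(9) = 45.

45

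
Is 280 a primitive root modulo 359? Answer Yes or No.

Yes

φ(359) = 359 − 1 = 358 = 2 · 179.
280 is a primitive root mod 359 iff 280^(φ(359)/q) ≢ 1 for every prime q | φ(359), i.e. q ∈ {2, 179}.
280^179 ≡ 358 (mod 359)  [q = 2: ≢ 1 ✓]
280^2 ≡ 138 (mod 359)  [q = 179: ≢ 1 ✓]
None equal 1, so ord_359(280) = 358: 280 is a primitive root.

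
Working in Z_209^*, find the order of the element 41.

90

Since 41 ∈ (Z/209Z)^×, its order divides φ(209) = φ(11·19) = (11−1)·(19−1) = 10·18 = 180 = 2^2 · 3^2 · 5.
Divisors of 180: 1, 2, 3, 4, 5, 6, 9, 10, 12, 15, 18, 20, 30, 36, 45, 60, 90, 180.
Check 41^d mod 209 for each divisor in increasing order:
41^1 ≡ 41 (mod 209)
41^2 ≡ 9 (mod 209)
41^3 ≡ 160 (mod 209)
41^4 ≡ 81 (mod 209)
41^5 ≡ 186 (mod 209)
41^6 ≡ 102 (mod 209)
41^9 ≡ 18 (mod 209)
41^10 ≡ 111 (mod 209)
41^12 ≡ 163 (mod 209)
41^15 ≡ 164 (mod 209)
41^18 ≡ 115 (mod 209)
41^20 ≡ 199 (mod 209)
41^30 ≡ 144 (mod 209)
41^36 ≡ 58 (mod 209)
41^45 ≡ 208 (mod 209)
41^60 ≡ 45 (mod 209)
41^90 ≡ 1 (mod 209) ✓
Therefore the multiplicative order of 41 modulo 209 is 90.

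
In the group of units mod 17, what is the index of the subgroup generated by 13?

By Lagrange's theorem, ord_17(13) divides φ(17) = 17 − 1 = 16 = 2^4.
Divisors of 16: 1, 2, 4, 8, 16.
Evaluate successive powers at the divisors of 16:
13^1 ≡ 13 (mod 17)
13^2 ≡ 16 (mod 17)
13^4 ≡ 1 (mod 17) ✓
Thus |⟨13⟩| = ord(13) = 4.
Index = |(Z/17Z)^×| / |⟨13⟩| = 16 / 4 = 4.

4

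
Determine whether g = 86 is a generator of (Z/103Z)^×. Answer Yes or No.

φ(103) = 103 − 1 = 102 = 2 · 3 · 17.
It suffices to check that the order of 86 is not a proper divisor of 102: compute 86^(102/q) for q ∈ {2, 3, 17}.
86^51 ≡ 102 (mod 103)  [q = 2: ≢ 1 ✓]
86^34 ≡ 56 (mod 103)  [q = 3: ≢ 1 ✓]
86^6 ≡ 34 (mod 103)  [q = 17: ≢ 1 ✓]
Every test exponent gives a nontrivial residue, hence 86 generates the full group.

Yes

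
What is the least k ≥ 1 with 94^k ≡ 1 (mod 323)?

The order of 94 must divide φ(323) = φ(17·19) = (17−1)·(19−1) = 16·18 = 288 = 2^5 · 3^2.
Divisors of 288: 1, 2, 3, 4, 6, 8, 9, 12, 16, 18, 24, 32, 36, 48, 72, 96, 144, 288.
Check 94^d mod 323 for each divisor in increasing order:
94^1 ≡ 94 (mod 323)
94^2 ≡ 115 (mod 323)
94^3 ≡ 151 (mod 323)
94^4 ≡ 305 (mod 323)
94^6 ≡ 191 (mod 323)
94^8 ≡ 1 (mod 323) ✓
So ord_323(94) = 8.

8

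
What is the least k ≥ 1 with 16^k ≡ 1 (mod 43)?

7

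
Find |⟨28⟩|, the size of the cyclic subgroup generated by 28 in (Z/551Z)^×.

18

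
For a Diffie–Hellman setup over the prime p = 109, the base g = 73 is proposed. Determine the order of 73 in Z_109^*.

Since 73 ∈ (Z/109Z)^×, its order divides φ(109) = 109 − 1 = 108 = 2^2 · 3^3.
Divisors of 108: 1, 2, 3, 4, 6, 9, 12, 18, 27, 36, 54, 108.
Compute 73^d (mod 109) for the divisors d until we hit 1:
73^1 ≡ 73 (mod 109)
73^2 ≡ 97 (mod 109)
73^3 ≡ 105 (mod 109)
73^4 ≡ 35 (mod 109)
73^6 ≡ 16 (mod 109)
73^9 ≡ 45 (mod 109)
73^12 ≡ 38 (mod 109)
73^18 ≡ 63 (mod 109)
73^27 ≡ 1 (mod 109) ✓
Hence ord(73) = 27.

27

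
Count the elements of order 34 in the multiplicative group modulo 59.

0

φ(59) = 59 − 1 = 58 = 2 · 29.
Since (Z/59Z)^× is cyclic of order 58, the number of elements of order d is φ(d) when d | 58 and 0 otherwise.
34 does not divide 58, so no element of (Z/59Z)^× has order 34.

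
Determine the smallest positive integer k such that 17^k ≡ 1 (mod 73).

24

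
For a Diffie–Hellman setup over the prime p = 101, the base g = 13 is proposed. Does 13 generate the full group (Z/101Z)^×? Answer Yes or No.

φ(101) = 101 − 1 = 100 = 2^2 · 5^2.
13 is a primitive root mod 101 iff 13^(φ(101)/q) ≢ 1 for every prime q | φ(101), i.e. q ∈ {2, 5}.
13^50 ≡ 1 (mod 101)  [q = 2: ≡ 1 ✗]
13^20 ≡ 95 (mod 101)  [q = 5: ≢ 1 ✓]
The check at q = 2 fails, so 13 generates a proper subgroup.

No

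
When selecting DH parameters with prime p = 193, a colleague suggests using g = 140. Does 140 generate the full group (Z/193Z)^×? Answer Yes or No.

φ(193) = 193 − 1 = 192 = 2^6 · 3.
It suffices to check that the order of 140 is not a proper divisor of 192: compute 140^(192/q) for q ∈ {2, 3}.
140^96 ≡ 192 (mod 193)  [q = 2: ≢ 1 ✓]
140^64 ≡ 108 (mod 193)  [q = 3: ≢ 1 ✓]
None equal 1, so ord_193(140) = 192: 140 is a primitive root.

Yes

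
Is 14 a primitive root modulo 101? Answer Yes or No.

φ(101) = 101 − 1 = 100 = 2^2 · 5^2.
14 is a primitive root mod 101 iff 14^(φ(101)/q) ≢ 1 for every prime q | φ(101), i.e. q ∈ {2, 5}.
14^50 ≡ 1 (mod 101)  [q = 2: ≡ 1 ✗]
14^20 ≡ 1 (mod 101)  [q = 5: ≡ 1 ✗]
14^50 ≡ 1 shows ord(14) | 50, strictly less than φ(101); not a primitive root.

No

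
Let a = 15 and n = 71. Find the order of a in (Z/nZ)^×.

35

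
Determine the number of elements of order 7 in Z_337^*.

6

φ(337) = 337 − 1 = 336 = 2^4 · 3 · 7.
Since (Z/337Z)^× is cyclic of order 336, the number of elements of order d is φ(d) when d | 336 and 0 otherwise.
7 | 336, and φ(7) = 7 − 1 = 6.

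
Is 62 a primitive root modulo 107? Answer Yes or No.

No

φ(107) = 107 − 1 = 106 = 2 · 53.
62 is a primitive root mod 107 iff 62^(φ(107)/q) ≢ 1 for every prime q | φ(107), i.e. q ∈ {2, 53}.
62^53 ≡ 1 (mod 107)  [q = 2: ≡ 1 ✗]
62^2 ≡ 99 (mod 107)  [q = 53: ≢ 1 ✓]
62^53 ≡ 1 shows ord(62) | 53, strictly less than φ(107); not a primitive root.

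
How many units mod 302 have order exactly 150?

40

φ(302) = φ(2)·φ(151) = 1·150 = 150 = 2 · 3 · 5^2.
In a cyclic group of order 150, there are φ(d) elements of order d for each divisor d of 150, and zero for non-divisors.
150 = 2 · 3 · 5^2 divides 150, and φ(150) = 40.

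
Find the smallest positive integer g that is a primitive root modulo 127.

φ(127) = 127 − 1 = 126 = 2 · 3^2 · 7.
Test candidates g = 2, 3, … against the prime factors q ∈ {2, 3, 7} of φ(127): g is a generator iff g^(126/q) ≢ 1 for every such q.
g = 2: 2^63 ≡ 1 — hits 1, so not a primitive root.
g = 3: 3^63 ≡ 126; 3^42 ≡ 107; 3^18 ≡ 4 — none is 1, so 3 is a primitive root.
The smallest primitive root modulo 127 is 3.

3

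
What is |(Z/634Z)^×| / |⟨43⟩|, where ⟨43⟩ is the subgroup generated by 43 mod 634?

4

Since 43 ∈ (Z/634Z)^×, its order divides φ(634) = φ(2)·φ(317) = 1·316 = 316 = 2^2 · 79.
Divisors of 316: 1, 2, 4, 79, 158, 316.
Check 43^d mod 634 for each divisor in increasing order:
43^1 ≡ 43
43^2 ≡ 581
43^4 ≡ 273
43^79 ≡ 1
The order of 43 is 79, so the subgroup it generates has 79 elements.
The index is φ(634) / ord(43) = 316 / 79 = 4.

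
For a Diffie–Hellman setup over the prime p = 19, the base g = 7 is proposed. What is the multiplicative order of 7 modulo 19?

Since 7 ∈ (Z/19Z)^×, its order divides φ(19) = 19 − 1 = 18 = 2 · 3^2.
Divisors of 18: 1, 2, 3, 6, 9, 18.
Evaluate successive powers at the divisors of 18:
7^1 ≡ 7
7^2 ≡ 11
7^3 ≡ 1
Therefore the multiplicative order of 7 modulo 19 is 3.

3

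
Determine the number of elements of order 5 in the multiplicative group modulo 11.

φ(11) = 11 − 1 = 10 = 2 · 5.
In a cyclic group of order 10, there are φ(d) elements of order d for each divisor d of 10, and zero for non-divisors.
5 | 10, and φ(5) = 5 − 1 = 4.

4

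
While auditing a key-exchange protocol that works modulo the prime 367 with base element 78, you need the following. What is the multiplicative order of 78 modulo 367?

366

Since 78 ∈ (Z/367Z)^×, its order divides φ(367) = 367 − 1 = 366 = 2 · 3 · 61.
Divisors of 366: 1, 2, 3, 6, 61, 122, 183, 366.
Compute 78^d (mod 367) for the divisors d until we hit 1:
78^1 ≡ 78 (mod 367)
78^2 ≡ 212 (mod 367)
78^3 ≡ 21 (mod 367)
78^6 ≡ 74 (mod 367)
78^61 ≡ 84 (mod 367)
78^122 ≡ 83 (mod 367)
78^183 ≡ 366 (mod 367)
78^366 ≡ 1 (mod 367) ✓
Therefore the multiplicative order of 78 modulo 367 is 366.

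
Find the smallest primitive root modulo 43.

3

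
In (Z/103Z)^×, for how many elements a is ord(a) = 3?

2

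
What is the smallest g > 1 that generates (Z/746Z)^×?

5

φ(746) = φ(2)·φ(373) = 1·372 = 372 = 2^2 · 3 · 31.
g is a primitive root iff g^(372/q) ≢ 1 (mod 746) for each prime q ∈ {2, 3, 31}.
g = 2: gcd(2, 746) = 2 > 1, not a unit — skip.
g = 3: 3^186 ≡ 1 — hits 1, so not a primitive root.
g = 4: gcd(4, 746) = 2 > 1, not a unit — skip.
g = 5: 5^186 ≡ 745; 5^124 ≡ 657; 5^12 ≡ 189 — none is 1, so 5 is a primitive root.
Hence the least primitive root of 746 is 5.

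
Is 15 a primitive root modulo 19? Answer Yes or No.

φ(19) = 19 − 1 = 18 = 2 · 3^2.
15 is a primitive root mod 19 iff 15^(φ(19)/q) ≢ 1 for every prime q | φ(19), i.e. q ∈ {2, 3}.
15^9 ≡ 18 (mod 19)  [q = 2: ≢ 1 ✓]
15^6 ≡ 11 (mod 19)  [q = 3: ≢ 1 ✓]
Every test exponent gives a nontrivial residue, hence 15 generates the full group.

Yes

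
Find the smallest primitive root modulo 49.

3

φ(49) = φ(7^2) = 7·(7−1) = 42 = 2 · 3 · 7.
g is a primitive root iff g^(42/q) ≢ 1 (mod 49) for each prime q ∈ {2, 3, 7}.
g = 2: 2^21 ≡ 1 — hits 1, so not a primitive root.
g = 3: 3^21 ≡ 48; 3^14 ≡ 30; 3^6 ≡ 43 — none is 1, so 3 is a primitive root.
Hence the least primitive root of 49 is 3.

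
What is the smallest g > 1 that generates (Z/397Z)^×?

φ(397) = 397 − 1 = 396 = 2^2 · 3^2 · 11.
g is a primitive root iff g^(396/q) ≢ 1 (mod 397) for each prime q ∈ {2, 3, 11}.
g = 2: 2^198 ≡ 396; 2^132 ≡ 1 — hits 1, so not a primitive root.
g = 3: 3^198 ≡ 1 — hits 1, so not a primitive root.
g = 4: 4^198 ≡ 1 — hits 1, so not a primitive root.
g = 5: 5^198 ≡ 396; 5^132 ≡ 362; 5^36 ≡ 290 — none is 1, so 5 is a primitive root.
Hence the least primitive root of 397 is 5.

5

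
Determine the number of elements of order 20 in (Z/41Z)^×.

φ(41) = 41 − 1 = 40 = 2^3 · 5.
Since (Z/41Z)^× is cyclic of order 40, the number of elements of order d is φ(d) when d | 40 and 0 otherwise.
20 = 2^2 · 5 divides 40, and φ(20) = 8.

8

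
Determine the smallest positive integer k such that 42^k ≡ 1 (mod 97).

32

The order of 42 must divide φ(97) = 97 − 1 = 96 = 2^5 · 3.
Divisors of 96: 1, 2, 3, 4, 6, 8, 12, 16, 24, 32, 48, 96.
Check 42^d mod 97 for each divisor in increasing order:
42^1 ≡ 42 (mod 97)
42^2 ≡ 18 (mod 97)
42^3 ≡ 77 (mod 97)
42^4 ≡ 33 (mod 97)
42^6 ≡ 12 (mod 97)
42^8 ≡ 22 (mod 97)
42^12 ≡ 47 (mod 97)
42^16 ≡ 96 (mod 97)
42^24 ≡ 75 (mod 97)
42^32 ≡ 1 (mod 97) ✓
Hence ord(42) = 32.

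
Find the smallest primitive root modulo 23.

φ(23) = 23 − 1 = 22 = 2 · 11.
Test candidates g = 2, 3, … against the prime factors q ∈ {2, 11} of φ(23): g is a generator iff g^(22/q) ≢ 1 for every such q.
g = 2: 2^11 ≡ 1 — hits 1, so not a primitive root.
g = 3: 3^11 ≡ 1 — hits 1, so not a primitive root.
g = 4: 4^11 ≡ 1 — hits 1, so not a primitive root.
g = 5: 5^11 ≡ 22; 5^2 ≡ 2 — none is 1, so 5 is a primitive root.
So 5 is the smallest generator of (Z/23Z)^×.

5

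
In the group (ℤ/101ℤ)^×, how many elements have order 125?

φ(101) = 101 − 1 = 100 = 2^2 · 5^2.
(Z/101Z)^× is cyclic (|G| = 100); a cyclic group of order m has exactly φ(d) elements of each order d | m, and none otherwise.
125 does not divide 100, so no element of (Z/101Z)^× has order 125.

0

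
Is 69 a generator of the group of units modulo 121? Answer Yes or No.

φ(121) = φ(11^2) = 11·(11−1) = 110 = 2 · 5 · 11.
An element g generates (Z/121Z)^× iff g^(110/q) ≢ 1 (mod 121) for each prime q ∈ {2, 5, 11}.
69^55 ≡ 1 (mod 121)  [q = 2: ≡ 1 ✗]
69^22 ≡ 9 (mod 121)  [q = 5: ≢ 1 ✓]
69^10 ≡ 100 (mod 121)  [q = 11: ≢ 1 ✓]
69^55 ≡ 1 shows ord(69) | 55, strictly less than φ(121); not a primitive root.

No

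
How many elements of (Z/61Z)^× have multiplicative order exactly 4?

φ(61) = 61 − 1 = 60 = 2^2 · 3 · 5.
Since (Z/61Z)^× is cyclic of order 60, the number of elements of order d is φ(d) when d | 60 and 0 otherwise.
4 = 2^2 divides 60, and φ(4) = 2.

2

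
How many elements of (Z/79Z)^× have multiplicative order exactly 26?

φ(79) = 79 − 1 = 78 = 2 · 3 · 13.
(Z/79Z)^× is cyclic (|G| = 78); a cyclic group of order m has exactly φ(d) elements of each order d | m, and none otherwise.
26 = 2 · 13 divides 78, and φ(26) = 12.

12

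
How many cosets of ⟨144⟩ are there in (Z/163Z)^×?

2

By Lagrange's theorem, ord_163(144) divides φ(163) = 163 − 1 = 162 = 2 · 3^4.
Divisors of 162: 1, 2, 3, 6, 9, 18, 27, 54, 81, 162.
Test each divisor d:
144^1 ≡ 144
144^2 ≡ 35
144^3 ≡ 150
144^6 ≡ 6
144^9 ≡ 85
144^18 ≡ 53
144^27 ≡ 104
144^54 ≡ 58
144^81 ≡ 1
Thus |⟨144⟩| = ord(144) = 81.
Index = |(Z/163Z)^×| / |⟨144⟩| = 162 / 81 = 2.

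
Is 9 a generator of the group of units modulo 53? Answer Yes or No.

No

φ(53) = 53 − 1 = 52 = 2^2 · 13.
9 is a primitive root mod 53 iff 9^(φ(53)/q) ≢ 1 for every prime q | φ(53), i.e. q ∈ {2, 13}.
9^26 ≡ 1 (mod 53)  [q = 2: ≡ 1 ✗]
9^4 ≡ 42 (mod 53)  [q = 13: ≢ 1 ✓]
The check at q = 2 fails, so 9 generates a proper subgroup.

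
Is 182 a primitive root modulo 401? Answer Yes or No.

Yes

φ(401) = 401 − 1 = 400 = 2^4 · 5^2.
It suffices to check that the order of 182 is not a proper divisor of 400: compute 182^(400/q) for q ∈ {2, 5}.
182^200 ≡ 400 (mod 401)  [q = 2: ≢ 1 ✓]
182^80 ≡ 372 (mod 401)  [q = 5: ≢ 1 ✓]
Every test exponent gives a nontrivial residue, hence 182 generates the full group.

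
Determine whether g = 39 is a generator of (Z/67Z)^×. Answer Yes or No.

No

φ(67) = 67 − 1 = 66 = 2 · 3 · 11.
It suffices to check that the order of 39 is not a proper divisor of 66: compute 39^(66/q) for q ∈ {2, 3, 11}.
39^33 ≡ 1 (mod 67)  [q = 2: ≡ 1 ✗]
39^22 ≡ 37 (mod 67)  [q = 3: ≢ 1 ✓]
39^6 ≡ 40 (mod 67)  [q = 11: ≢ 1 ✓]
The check at q = 2 fails, so 39 generates a proper subgroup.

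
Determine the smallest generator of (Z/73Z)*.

5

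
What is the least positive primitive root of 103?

φ(103) = 103 − 1 = 102 = 2 · 3 · 17.
Test candidates g = 2, 3, … against the prime factors q ∈ {2, 3, 17} of φ(103): g is a generator iff g^(102/q) ≢ 1 for every such q.
g = 2: 2^51 ≡ 1 — hits 1, so not a primitive root.
g = 3: 3^51 ≡ 102; 3^34 ≡ 1 — hits 1, so not a primitive root.
g = 4: 4^51 ≡ 1 — hits 1, so not a primitive root.
g = 5: 5^51 ≡ 102; 5^34 ≡ 56; 5^6 ≡ 72 — none is 1, so 5 is a primitive root.
The smallest primitive root modulo 103 is 5.

5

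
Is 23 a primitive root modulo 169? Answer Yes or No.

φ(169) = φ(13^2) = 13·(13−1) = 156 = 2^2 · 3 · 13.
Test 23^(156/q) mod 169 for each prime factor q of 156:
23^78 ≡ 1 (mod 169)  [q = 2: ≡ 1 ✗]
23^52 ≡ 146 (mod 169)  [q = 3: ≢ 1 ✓]
23^12 ≡ 1 (mod 169)  [q = 13: ≡ 1 ✗]
Since 23^78 ≡ 1, the order of 23 divides 78 < 156, so 23 is not a primitive root.

No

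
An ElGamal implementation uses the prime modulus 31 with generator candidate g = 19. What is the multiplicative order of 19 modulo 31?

15

By Lagrange's theorem, ord_31(19) divides φ(31) = 31 − 1 = 30 = 2 · 3 · 5.
Divisors of 30: 1, 2, 3, 5, 6, 10, 15, 30.
Compute 19^d (mod 31) for the divisors d until we hit 1:
19^1 ≡ 19 (mod 31)
19^2 ≡ 20 (mod 31)
19^3 ≡ 8 (mod 31)
19^5 ≡ 5 (mod 31)
19^6 ≡ 2 (mod 31)
19^10 ≡ 25 (mod 31)
19^15 ≡ 1 (mod 31) ✓
Therefore the multiplicative order of 19 modulo 31 is 15.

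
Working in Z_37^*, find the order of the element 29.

By Lagrange's theorem, ord_37(29) divides φ(37) = 37 − 1 = 36 = 2^2 · 3^2.
Divisors of 36: 1, 2, 3, 4, 6, 9, 12, 18, 36.
Compute 29^d (mod 37) for the divisors d until we hit 1:
29^1 ≡ 29 (mod 37)
29^2 ≡ 27 (mod 37)
29^3 ≡ 6 (mod 37)
29^4 ≡ 26 (mod 37)
29^6 ≡ 36 (mod 37)
29^9 ≡ 31 (mod 37)
29^12 ≡ 1 (mod 37) ✓
Therefore the multiplicative order of 29 modulo 37 is 12.

12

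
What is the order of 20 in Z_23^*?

22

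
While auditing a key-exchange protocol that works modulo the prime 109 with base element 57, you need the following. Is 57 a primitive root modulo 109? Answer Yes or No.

Yes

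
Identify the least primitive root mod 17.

3

φ(17) = 17 − 1 = 16 = 2^4.
g is a primitive root iff g^(16/q) ≢ 1 (mod 17) for each prime q ∈ {2}.
g = 2: 2^8 ≡ 1 — hits 1, so not a primitive root.
g = 3: 3^8 ≡ 16 — none is 1, so 3 is a primitive root.
Hence the least primitive root of 17 is 3.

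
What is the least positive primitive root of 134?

φ(134) = φ(2)·φ(67) = 1·66 = 66 = 2 · 3 · 11.
g is a primitive root iff g^(66/q) ≢ 1 (mod 134) for each prime q ∈ {2, 3, 11}.
g = 2: gcd(2, 134) = 2 > 1, not a unit — skip.
g = 3: 3^33 ≡ 133; 3^22 ≡ 1 — hits 1, so not a primitive root.
g = 4: gcd(4, 134) = 2 > 1, not a unit — skip.
g = 5: 5^33 ≡ 133; 5^22 ≡ 1 — hits 1, so not a primitive root.
g = 6: gcd(6, 134) = 2 > 1, not a unit — skip.
g = 7: 7^33 ≡ 133; 7^22 ≡ 29; 7^6 ≡ 131 — none is 1, so 7 is a primitive root.
Hence the least primitive root of 134 is 7.

7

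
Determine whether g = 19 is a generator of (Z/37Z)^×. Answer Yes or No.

Yes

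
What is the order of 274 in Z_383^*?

The order of 274 must divide φ(383) = 383 − 1 = 382 = 2 · 191.
Divisors of 382: 1, 2, 191, 382.
Evaluate successive powers at the divisors of 382:
274^1 ≡ 274 (mod 383)
274^2 ≡ 8 (mod 383)
274^191 ≡ 1 (mod 383) ✓
The smallest such exponent is 191, so the order of 274 is 191.

191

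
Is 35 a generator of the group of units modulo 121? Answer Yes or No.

φ(121) = φ(11^2) = 11·(11−1) = 110 = 2 · 5 · 11.
An element g generates (Z/121Z)^× iff g^(110/q) ≢ 1 (mod 121) for each prime q ∈ {2, 5, 11}.
35^55 ≡ 120 (mod 121)  [q = 2: ≢ 1 ✓]
35^22 ≡ 81 (mod 121)  [q = 5: ≢ 1 ✓]
35^10 ≡ 100 (mod 121)  [q = 11: ≢ 1 ✓]
None equal 1, so ord_121(35) = 110: 35 is a primitive root.

Yes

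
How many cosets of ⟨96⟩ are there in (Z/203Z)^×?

ord(96) | φ(203) = φ(7·29) = (7−1)·(29−1) = 6·28 = 168 = 2^3 · 3 · 7.
Divisors of 168: 1, 2, 3, 4, 6, 7, 8, 12, 14, 21, 24, 28, 42, 56, 84, 168.
Compute 96^d (mod 203) for the divisors d until we hit 1:
96^1 ≡ 96 (mod 203)
96^2 ≡ 81 (mod 203)
96^3 ≡ 62 (mod 203)
96^4 ≡ 65 (mod 203)
96^6 ≡ 190 (mod 203)
96^7 ≡ 173 (mod 203)
96^8 ≡ 165 (mod 203)
96^12 ≡ 169 (mod 203)
96^14 ≡ 88 (mod 203)
96^21 ≡ 202 (mod 203)
96^24 ≡ 141 (mod 203)
96^28 ≡ 30 (mod 203)
96^42 ≡ 1 (mod 203) ✓
The order of 96 is 42, so the subgroup it generates has 42 elements.
Index = |(Z/203Z)^×| / |⟨96⟩| = 168 / 42 = 4.

4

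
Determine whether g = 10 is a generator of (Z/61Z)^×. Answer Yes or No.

φ(61) = 61 − 1 = 60 = 2^2 · 3 · 5.
10 is a primitive root mod 61 iff 10^(φ(61)/q) ≢ 1 for every prime q | φ(61), i.e. q ∈ {2, 3, 5}.
10^30 ≡ 60 (mod 61)  [q = 2: ≢ 1 ✓]
10^20 ≡ 13 (mod 61)  [q = 3: ≢ 1 ✓]
10^12 ≡ 58 (mod 61)  [q = 5: ≢ 1 ✓]
All checks pass, so 10 has order 60 and is a primitive root modulo 61.

Yes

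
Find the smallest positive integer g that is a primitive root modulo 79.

φ(79) = 79 − 1 = 78 = 2 · 3 · 13.
g is a primitive root iff g^(78/q) ≢ 1 (mod 79) for each prime q ∈ {2, 3, 13}.
g = 2: 2^39 ≡ 1 — hits 1, so not a primitive root.
g = 3: 3^39 ≡ 78; 3^26 ≡ 23; 3^6 ≡ 18 — none is 1, so 3 is a primitive root.
The smallest primitive root modulo 79 is 3.

3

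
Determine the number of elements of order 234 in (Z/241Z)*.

φ(241) = 241 − 1 = 240 = 2^4 · 3 · 5.
In a cyclic group of order 240, there are φ(d) elements of order d for each divisor d of 240, and zero for non-divisors.
Here 240 is not a multiple of 234, so there are no elements of order 234.

0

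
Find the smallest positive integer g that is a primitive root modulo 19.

2

φ(19) = 19 − 1 = 18 = 2 · 3^2.
Test candidates g = 2, 3, … against the prime factors q ∈ {2, 3} of φ(19): g is a generator iff g^(18/q) ≢ 1 for every such q.
g = 2: 2^9 ≡ 18; 2^6 ≡ 7 — none is 1, so 2 is a primitive root.
The smallest primitive root modulo 19 is 2.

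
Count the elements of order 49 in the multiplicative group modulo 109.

0

φ(109) = 109 − 1 = 108 = 2^2 · 3^3.
Since (Z/109Z)^× is cyclic of order 108, the number of elements of order d is φ(d) when d | 108 and 0 otherwise.
49 does not divide 108, so no element of (Z/109Z)^× has order 49.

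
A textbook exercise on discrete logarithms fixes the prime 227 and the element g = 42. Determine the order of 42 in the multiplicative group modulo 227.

Since 42 ∈ (Z/227Z)^×, its order divides φ(227) = 227 − 1 = 226 = 2 · 113.
Divisors of 226: 1, 2, 113, 226.
Test each divisor d:
42^1 ≡ 42 (mod 227)
42^2 ≡ 175 (mod 227)
42^113 ≡ 226 (mod 227)
42^226 ≡ 1 (mod 227) ✓
The smallest such exponent is 226, so the order of 42 is 226.

226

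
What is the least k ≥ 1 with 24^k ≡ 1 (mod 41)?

40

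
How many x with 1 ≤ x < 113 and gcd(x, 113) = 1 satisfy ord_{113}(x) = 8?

φ(113) = 113 − 1 = 112 = 2^4 · 7.
(Z/113Z)^× is cyclic (|G| = 112); a cyclic group of order m has exactly φ(d) elements of each order d | m, and none otherwise.
8 = 2^3 divides 112, and φ(8) = 4.

4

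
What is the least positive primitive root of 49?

φ(49) = φ(7^2) = 7·(7−1) = 42 = 2 · 3 · 7.
Test candidates g = 2, 3, … against the prime factors q ∈ {2, 3, 7} of φ(49): g is a generator iff g^(42/q) ≢ 1 for every such q.
g = 2: 2^21 ≡ 1 — hits 1, so not a primitive root.
g = 3: 3^21 ≡ 48; 3^14 ≡ 30; 3^6 ≡ 43 — none is 1, so 3 is a primitive root.
Hence the least primitive root of 49 is 3.

3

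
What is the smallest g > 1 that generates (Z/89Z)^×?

φ(89) = 89 − 1 = 88 = 2^3 · 11.
Test candidates g = 2, 3, … against the prime factors q ∈ {2, 11} of φ(89): g is a generator iff g^(88/q) ≢ 1 for every such q.
g = 2: 2^44 ≡ 1 — hits 1, so not a primitive root.
g = 3: 3^44 ≡ 88; 3^8 ≡ 64 — none is 1, so 3 is a primitive root.
Hence the least primitive root of 89 is 3.

3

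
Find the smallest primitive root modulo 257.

3

φ(257) = 257 − 1 = 256 = 2^8.
Test candidates g = 2, 3, … against the prime factors q ∈ {2} of φ(257): g is a generator iff g^(256/q) ≢ 1 for every such q.
g = 2: 2^128 ≡ 1 — hits 1, so not a primitive root.
g = 3: 3^128 ≡ 256 — none is 1, so 3 is a primitive root.
So 3 is the smallest generator of (Z/257Z)^×.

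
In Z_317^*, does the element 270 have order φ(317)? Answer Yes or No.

φ(317) = 317 − 1 = 316 = 2^2 · 79.
An element g generates (Z/317Z)^× iff g^(316/q) ≢ 1 (mod 317) for each prime q ∈ {2, 79}.
270^158 ≡ 316 (mod 317)  [q = 2: ≢ 1 ✓]
270^4 ≡ 100 (mod 317)  [q = 79: ≢ 1 ✓]
All checks pass, so 270 has order 316 and is a primitive root modulo 317.

Yes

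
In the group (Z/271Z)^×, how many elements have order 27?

18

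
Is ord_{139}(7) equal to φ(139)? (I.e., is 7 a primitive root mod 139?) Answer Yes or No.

φ(139) = 139 − 1 = 138 = 2 · 3 · 23.
7 is a primitive root mod 139 iff 7^(φ(139)/q) ≢ 1 for every prime q | φ(139), i.e. q ∈ {2, 3, 23}.
7^69 ≡ 1 (mod 139)  [q = 2: ≡ 1 ✗]
7^46 ≡ 42 (mod 139)  [q = 3: ≢ 1 ✓]
7^6 ≡ 55 (mod 139)  [q = 23: ≢ 1 ✓]
7^69 ≡ 1 shows ord(7) | 69, strictly less than φ(139); not a primitive root.

No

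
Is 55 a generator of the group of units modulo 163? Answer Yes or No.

φ(163) = 163 − 1 = 162 = 2 · 3^4.
An element g generates (Z/163Z)^× iff g^(162/q) ≢ 1 (mod 163) for each prime q ∈ {2, 3}.
55^81 ≡ 1 (mod 163)  [q = 2: ≡ 1 ✗]
55^54 ≡ 58 (mod 163)  [q = 3: ≢ 1 ✓]
55^81 ≡ 1 shows ord(55) | 81, strictly less than φ(163); not a primitive root.

No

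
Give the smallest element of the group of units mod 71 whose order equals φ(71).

7

φ(71) = 71 − 1 = 70 = 2 · 5 · 7.
Test candidates g = 2, 3, … against the prime factors q ∈ {2, 5, 7} of φ(71): g is a generator iff g^(70/q) ≢ 1 for every such q.
g = 2: 2^35 ≡ 1 — hits 1, so not a primitive root.
g = 3: 3^35 ≡ 1 — hits 1, so not a primitive root.
g = 4: 4^35 ≡ 1 — hits 1, so not a primitive root.
g = 5: 5^35 ≡ 1 — hits 1, so not a primitive root.
g = 6: 6^35 ≡ 1 — hits 1, so not a primitive root.
g = 7: 7^35 ≡ 70; 7^14 ≡ 54; 7^10 ≡ 45 — none is 1, so 7 is a primitive root.
So 7 is the smallest generator of (Z/71Z)^×.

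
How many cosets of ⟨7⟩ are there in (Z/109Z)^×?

4

By Lagrange's theorem, ord_109(7) divides φ(109) = 109 − 1 = 108 = 2^2 · 3^3.
Divisors of 108: 1, 2, 3, 4, 6, 9, 12, 18, 27, 36, 54, 108.
Evaluate successive powers at the divisors of 108:
7^1 ≡ 7
7^2 ≡ 49
7^3 ≡ 16
7^4 ≡ 3
7^6 ≡ 38
7^9 ≡ 63
7^12 ≡ 27
7^18 ≡ 45
7^27 ≡ 1
Thus |⟨7⟩| = ord(7) = 27.
Index = |(Z/109Z)^×| / |⟨7⟩| = 108 / 27 = 4.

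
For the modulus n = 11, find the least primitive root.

2

φ(11) = 11 − 1 = 10 = 2 · 5.
g is a primitive root iff g^(10/q) ≢ 1 (mod 11) for each prime q ∈ {2, 5}.
g = 2: 2^5 ≡ 10; 2^2 ≡ 4 — none is 1, so 2 is a primitive root.
Hence the least primitive root of 11 is 2.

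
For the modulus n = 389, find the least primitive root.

2

φ(389) = 389 − 1 = 388 = 2^2 · 97.
Test candidates g = 2, 3, … against the prime factors q ∈ {2, 97} of φ(389): g is a generator iff g^(388/q) ≢ 1 for every such q.
g = 2: 2^194 ≡ 388; 2^4 ≡ 16 — none is 1, so 2 is a primitive root.
Hence the least primitive root of 389 is 2.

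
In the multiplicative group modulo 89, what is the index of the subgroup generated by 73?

Since 73 ∈ (Z/89Z)^×, its order divides φ(89) = 89 − 1 = 88 = 2^3 · 11.
Divisors of 88: 1, 2, 4, 8, 11, 22, 44, 88.
Compute 73^d (mod 89) for the divisors d until we hit 1:
73^1 ≡ 73
73^2 ≡ 78
73^4 ≡ 32
73^8 ≡ 45
73^11 ≡ 88
73^22 ≡ 1
So ord_89(73) = 22, hence |⟨73⟩| = 22.
Index = |(Z/89Z)^×| / |⟨73⟩| = 88 / 22 = 4.

4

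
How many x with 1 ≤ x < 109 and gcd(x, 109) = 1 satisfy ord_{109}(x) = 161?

φ(109) = 109 − 1 = 108 = 2^2 · 3^3.
(Z/109Z)^× is cyclic (|G| = 108); a cyclic group of order m has exactly φ(d) elements of each order d | m, and none otherwise.
Here 108 is not a multiple of 161, so there are no elements of order 161.

0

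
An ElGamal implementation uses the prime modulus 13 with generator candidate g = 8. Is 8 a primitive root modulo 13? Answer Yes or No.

No

φ(13) = 13 − 1 = 12 = 2^2 · 3.
8 is a primitive root mod 13 iff 8^(φ(13)/q) ≢ 1 for every prime q | φ(13), i.e. q ∈ {2, 3}.
8^6 ≡ 12 (mod 13)  [q = 2: ≢ 1 ✓]
8^4 ≡ 1 (mod 13)  [q = 3: ≡ 1 ✗]
The check at q = 3 fails, so 8 generates a proper subgroup.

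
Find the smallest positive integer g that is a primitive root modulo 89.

3

φ(89) = 89 − 1 = 88 = 2^3 · 11.
Test candidates g = 2, 3, … against the prime factors q ∈ {2, 11} of φ(89): g is a generator iff g^(88/q) ≢ 1 for every such q.
g = 2: 2^44 ≡ 1 — hits 1, so not a primitive root.
g = 3: 3^44 ≡ 88; 3^8 ≡ 64 — none is 1, so 3 is a primitive root.
So 3 is the smallest generator of (Z/89Z)^×.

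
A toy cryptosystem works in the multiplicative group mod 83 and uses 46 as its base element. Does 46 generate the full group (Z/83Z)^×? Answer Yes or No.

φ(83) = 83 − 1 = 82 = 2 · 41.
An element g generates (Z/83Z)^× iff g^(82/q) ≢ 1 (mod 83) for each prime q ∈ {2, 41}.
46^41 ≡ 82 (mod 83)  [q = 2: ≢ 1 ✓]
46^2 ≡ 41 (mod 83)  [q = 41: ≢ 1 ✓]
All checks pass, so 46 has order 82 and is a primitive root modulo 83.

Yes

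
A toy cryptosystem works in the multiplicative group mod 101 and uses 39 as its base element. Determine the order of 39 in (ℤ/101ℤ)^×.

20

By Lagrange's theorem, ord_101(39) divides φ(101) = 101 − 1 = 100 = 2^2 · 5^2.
Divisors of 100: 1, 2, 4, 5, 10, 20, 25, 50, 100.
Test each divisor d:
39^1 ≡ 39 (mod 101)
39^2 ≡ 6 (mod 101)
39^4 ≡ 36 (mod 101)
39^5 ≡ 91 (mod 101)
39^10 ≡ 100 (mod 101)
39^20 ≡ 1 (mod 101) ✓
Hence ord(39) = 20.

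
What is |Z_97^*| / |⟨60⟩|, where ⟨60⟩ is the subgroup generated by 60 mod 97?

1

ord(60) | φ(97) = 97 − 1 = 96 = 2^5 · 3.
Divisors of 96: 1, 2, 3, 4, 6, 8, 12, 16, 24, 32, 48, 96.
Test each divisor d:
60^1 ≡ 60 (mod 97)
60^2 ≡ 11 (mod 97)
60^3 ≡ 78 (mod 97)
60^4 ≡ 24 (mod 97)
60^6 ≡ 70 (mod 97)
60^8 ≡ 91 (mod 97)
60^12 ≡ 50 (mod 97)
60^16 ≡ 36 (mod 97)
60^24 ≡ 75 (mod 97)
60^32 ≡ 35 (mod 97)
60^48 ≡ 96 (mod 97)
60^96 ≡ 1 (mod 97) ✓
The order of 60 is 96, so the subgroup it generates has 96 elements.
[(Z/97Z)^× : ⟨60⟩] = 96/96 = 1.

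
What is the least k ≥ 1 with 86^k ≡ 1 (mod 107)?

The order of 86 must divide φ(107) = 107 − 1 = 106 = 2 · 53.
Divisors of 106: 1, 2, 53, 106.
Compute 86^d (mod 107) for the divisors d until we hit 1:
86^1 ≡ 86
86^2 ≡ 13
86^53 ≡ 1
Therefore the multiplicative order of 86 modulo 107 is 53.

53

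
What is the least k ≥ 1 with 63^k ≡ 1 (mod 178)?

88

The order of 63 must divide φ(178) = φ(2)·φ(89) = 1·88 = 88 = 2^3 · 11.
Divisors of 88: 1, 2, 4, 8, 11, 22, 44, 88.
Test each divisor d:
63^1 ≡ 63 (mod 178)
63^2 ≡ 53 (mod 178)
63^4 ≡ 139 (mod 178)
63^8 ≡ 97 (mod 178)
63^11 ≡ 101 (mod 178)
63^22 ≡ 55 (mod 178)
63^44 ≡ 177 (mod 178)
63^88 ≡ 1 (mod 178) ✓
Hence ord(63) = 88.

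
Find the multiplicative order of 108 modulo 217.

ord(108) | φ(217) = φ(7·31) = (7−1)·(31−1) = 6·30 = 180 = 2^2 · 3^2 · 5.
Divisors of 180: 1, 2, 3, 4, 5, 6, 9, 10, 12, 15, 18, 20, 30, 36, 45, 60, 90, 180.
Check 108^d mod 217 for each divisor in increasing order:
108^1 ≡ 108 (mod 217)
108^2 ≡ 163 (mod 217)
108^3 ≡ 27 (mod 217)
108^4 ≡ 95 (mod 217)
108^5 ≡ 61 (mod 217)
108^6 ≡ 78 (mod 217)
108^9 ≡ 153 (mod 217)
108^10 ≡ 32 (mod 217)
108^12 ≡ 8 (mod 217)
108^15 ≡ 216 (mod 217)
108^18 ≡ 190 (mod 217)
108^20 ≡ 156 (mod 217)
108^30 ≡ 1 (mod 217) ✓
Hence ord(108) = 30.

30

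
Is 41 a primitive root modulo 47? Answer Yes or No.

φ(47) = 47 − 1 = 46 = 2 · 23.
It suffices to check that the order of 41 is not a proper divisor of 46: compute 41^(46/q) for q ∈ {2, 23}.
41^23 ≡ 46 (mod 47)  [q = 2: ≢ 1 ✓]
41^2 ≡ 36 (mod 47)  [q = 23: ≢ 1 ✓]
Every test exponent gives a nontrivial residue, hence 41 generates the full group.

Yes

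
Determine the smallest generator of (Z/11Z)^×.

2

φ(11) = 11 − 1 = 10 = 2 · 5.
g is a primitive root iff g^(10/q) ≢ 1 (mod 11) for each prime q ∈ {2, 5}.
g = 2: 2^5 ≡ 10; 2^2 ≡ 4 — none is 1, so 2 is a primitive root.
So 2 is the smallest generator of (Z/11Z)^×.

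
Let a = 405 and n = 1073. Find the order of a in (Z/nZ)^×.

ord(405) | φ(1073) = φ(29·37) = (29−1)·(37−1) = 28·36 = 1008 = 2^4 · 3^2 · 7.
Divisors of 1008: 1, 2, 3, 4, 6, 7, 8, 9, 12, 14, 16, 18, 21, 24, 28, 36, 42, 48, 56, 63, 72, 84, 112, 126, 144, 168, 252, 336, 504, 1008.
Compute 405^d (mod 1073) for the divisors d until we hit 1:
405^1 ≡ 405 (mod 1073)
405^2 ≡ 929 (mod 1073)
405^3 ≡ 695 (mod 1073)
405^4 ≡ 349 (mod 1073)
405^6 ≡ 175 (mod 1073)
405^7 ≡ 57 (mod 1073)
405^8 ≡ 552 (mod 1073)
405^9 ≡ 376 (mod 1073)
405^12 ≡ 581 (mod 1073)
405^14 ≡ 30 (mod 1073)
405^16 ≡ 1045 (mod 1073)
405^18 ≡ 813 (mod 1073)
405^21 ≡ 637 (mod 1073)
405^24 ≡ 639 (mod 1073)
405^28 ≡ 900 (mod 1073)
405^36 ≡ 1 (mod 1073) ✓
Therefore the multiplicative order of 405 modulo 1073 is 36.

36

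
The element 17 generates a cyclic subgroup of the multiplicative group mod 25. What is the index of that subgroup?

1

Since 17 ∈ (Z/25Z)^×, its order divides φ(25) = φ(5^2) = 5·(5−1) = 20 = 2^2 · 5.
Divisors of 20: 1, 2, 4, 5, 10, 20.
Check 17^d mod 25 for each divisor in increasing order:
17^1 ≡ 17
17^2 ≡ 14
17^4 ≡ 21
17^5 ≡ 7
17^10 ≡ 24
17^20 ≡ 1
Thus |⟨17⟩| = ord(17) = 20.
The index is φ(25) / ord(17) = 20 / 20 = 1.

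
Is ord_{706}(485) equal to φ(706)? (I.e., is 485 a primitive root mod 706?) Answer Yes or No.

φ(706) = φ(2)·φ(353) = 1·352 = 352 = 2^5 · 11.
An element g generates (Z/706Z)^× iff g^(352/q) ≢ 1 (mod 706) for each prime q ∈ {2, 11}.
485^176 ≡ 705 (mod 706)  [q = 2: ≢ 1 ✓]
485^32 ≡ 337 (mod 706)  [q = 11: ≢ 1 ✓]
None equal 1, so ord_706(485) = 352: 485 is a primitive root.

Yes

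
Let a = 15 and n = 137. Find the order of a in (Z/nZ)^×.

34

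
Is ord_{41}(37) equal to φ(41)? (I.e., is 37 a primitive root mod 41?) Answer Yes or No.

φ(41) = 41 − 1 = 40 = 2^3 · 5.
37 is a primitive root mod 41 iff 37^(φ(41)/q) ≢ 1 for every prime q | φ(41), i.e. q ∈ {2, 5}.
37^20 ≡ 1 (mod 41)  [q = 2: ≡ 1 ✗]
37^8 ≡ 18 (mod 41)  [q = 5: ≢ 1 ✓]
37^20 ≡ 1 shows ord(37) | 20, strictly less than φ(41); not a primitive root.

No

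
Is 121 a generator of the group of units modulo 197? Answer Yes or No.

No

φ(197) = 197 − 1 = 196 = 2^2 · 7^2.
121 is a primitive root mod 197 iff 121^(φ(197)/q) ≢ 1 for every prime q | φ(197), i.e. q ∈ {2, 7}.
121^98 ≡ 1 (mod 197)  [q = 2: ≡ 1 ✗]
121^28 ≡ 178 (mod 197)  [q = 7: ≢ 1 ✓]
The check at q = 2 fails, so 121 generates a proper subgroup.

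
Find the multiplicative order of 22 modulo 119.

The order of 22 must divide φ(119) = φ(7·17) = (7−1)·(17−1) = 6·16 = 96 = 2^5 · 3.
Divisors of 96: 1, 2, 3, 4, 6, 8, 12, 16, 24, 32, 48, 96.
Test each divisor d:
22^1 ≡ 22 (mod 119)
22^2 ≡ 8 (mod 119)
22^3 ≡ 57 (mod 119)
22^4 ≡ 64 (mod 119)
22^6 ≡ 36 (mod 119)
22^8 ≡ 50 (mod 119)
22^12 ≡ 106 (mod 119)
22^16 ≡ 1 (mod 119) ✓
Therefore the multiplicative order of 22 modulo 119 is 16.

16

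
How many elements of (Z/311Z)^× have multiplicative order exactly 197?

φ(311) = 311 − 1 = 310 = 2 · 5 · 31.
Since (Z/311Z)^× is cyclic of order 310, the number of elements of order d is φ(d) when d | 310 and 0 otherwise.
Since 197 ∤ 310, the count is 0.

0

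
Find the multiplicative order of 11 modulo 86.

The order of 11 must divide φ(86) = φ(2)·φ(43) = 1·42 = 42 = 2 · 3 · 7.
Divisors of 42: 1, 2, 3, 6, 7, 14, 21, 42.
Compute 11^d (mod 86) for the divisors d until we hit 1:
11^1 ≡ 11
11^2 ≡ 35
11^3 ≡ 41
11^6 ≡ 47
11^7 ≡ 1
The smallest such exponent is 7, so the order of 11 is 7.

7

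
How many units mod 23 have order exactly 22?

10

φ(23) = 23 − 1 = 22 = 2 · 11.
In a cyclic group of order 22, there are φ(d) elements of order d for each divisor d of 22, and zero for non-divisors.
22 = 2 · 11 divides 22, and φ(22) = 10.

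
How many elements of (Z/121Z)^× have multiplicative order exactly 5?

4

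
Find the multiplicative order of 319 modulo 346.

172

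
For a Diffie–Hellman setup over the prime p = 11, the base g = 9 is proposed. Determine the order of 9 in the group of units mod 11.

ord(9) | φ(11) = 11 − 1 = 10 = 2 · 5.
Divisors of 10: 1, 2, 5, 10.
Compute 9^d (mod 11) for the divisors d until we hit 1:
9^1 ≡ 9 (mod 11)
9^2 ≡ 4 (mod 11)
9^5 ≡ 1 (mod 11) ✓
Therefore the multiplicative order of 9 modulo 11 is 5.

5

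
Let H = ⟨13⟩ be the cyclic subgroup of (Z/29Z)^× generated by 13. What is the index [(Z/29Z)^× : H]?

ord(13) | φ(29) = 29 − 1 = 28 = 2^2 · 7.
Divisors of 28: 1, 2, 4, 7, 14, 28.
Test each divisor d:
13^1 ≡ 13 (mod 29)
13^2 ≡ 24 (mod 29)
13^4 ≡ 25 (mod 29)
13^7 ≡ 28 (mod 29)
13^14 ≡ 1 (mod 29) ✓
So ord_29(13) = 14, hence |⟨13⟩| = 14.
Index = |(Z/29Z)^×| / |⟨13⟩| = 28 / 14 = 2.

2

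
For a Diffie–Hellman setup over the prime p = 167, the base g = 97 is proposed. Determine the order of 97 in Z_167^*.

83

By Lagrange's theorem, ord_167(97) divides φ(167) = 167 − 1 = 166 = 2 · 83.
Divisors of 166: 1, 2, 83, 166.
Test each divisor d:
97^1 ≡ 97 (mod 167)
97^2 ≡ 57 (mod 167)
97^83 ≡ 1 (mod 167) ✓
The smallest such exponent is 83, so the order of 97 is 83.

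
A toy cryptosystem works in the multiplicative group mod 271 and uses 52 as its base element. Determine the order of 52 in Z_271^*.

270

The order of 52 must divide φ(271) = 271 − 1 = 270 = 2 · 3^3 · 5.
Divisors of 270: 1, 2, 3, 5, 6, 9, 10, 15, 18, 27, 30, 45, 54, 90, 135, 270.
Check 52^d mod 271 for each divisor in increasing order:
52^1 ≡ 52 (mod 271)
52^2 ≡ 265 (mod 271)
52^3 ≡ 230 (mod 271)
52^5 ≡ 246 (mod 271)
52^6 ≡ 55 (mod 271)
52^9 ≡ 184 (mod 271)
52^10 ≡ 83 (mod 271)
52^15 ≡ 93 (mod 271)
52^18 ≡ 252 (mod 271)
52^27 ≡ 27 (mod 271)
52^30 ≡ 248 (mod 271)
52^45 ≡ 29 (mod 271)
52^54 ≡ 187 (mod 271)
52^90 ≡ 28 (mod 271)
52^135 ≡ 270 (mod 271)
52^270 ≡ 1 (mod 271) ✓
The smallest such exponent is 270, so the order of 52 is 270.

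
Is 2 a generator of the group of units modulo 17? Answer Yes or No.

No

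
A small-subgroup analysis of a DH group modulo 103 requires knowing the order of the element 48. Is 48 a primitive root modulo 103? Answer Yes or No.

Yes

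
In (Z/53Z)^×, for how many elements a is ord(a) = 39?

φ(53) = 53 − 1 = 52 = 2^2 · 13.
(Z/53Z)^× is cyclic (|G| = 52); a cyclic group of order m has exactly φ(d) elements of each order d | m, and none otherwise.
39 does not divide 52, so no element of (Z/53Z)^× has order 39.

0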